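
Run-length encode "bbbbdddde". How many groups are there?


Input: bbbbdddde
Scanning for consecutive runs:
  Group 1: 'b' x 4 (positions 0-3)
  Group 2: 'd' x 4 (positions 4-7)
  Group 3: 'e' x 1 (positions 8-8)
Total groups: 3

3


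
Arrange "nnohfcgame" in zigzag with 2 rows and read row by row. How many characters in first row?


Zigzag "nnohfcgame" into 2 rows:
Placing characters:
  'n' => row 0
  'n' => row 1
  'o' => row 0
  'h' => row 1
  'f' => row 0
  'c' => row 1
  'g' => row 0
  'a' => row 1
  'm' => row 0
  'e' => row 1
Rows:
  Row 0: "nofgm"
  Row 1: "nhcae"
First row length: 5

5


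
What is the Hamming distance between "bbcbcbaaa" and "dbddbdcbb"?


Comparing "bbcbcbaaa" and "dbddbdcbb" position by position:
  Position 0: 'b' vs 'd' => differ
  Position 1: 'b' vs 'b' => same
  Position 2: 'c' vs 'd' => differ
  Position 3: 'b' vs 'd' => differ
  Position 4: 'c' vs 'b' => differ
  Position 5: 'b' vs 'd' => differ
  Position 6: 'a' vs 'c' => differ
  Position 7: 'a' vs 'b' => differ
  Position 8: 'a' vs 'b' => differ
Total differences (Hamming distance): 8

8


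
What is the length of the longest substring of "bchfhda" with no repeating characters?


Input: "bchfhda"
Sliding window (track last position of each char):
  Position 0 ('b'): window [0,0] length 1 -- new best
  Position 1 ('c'): window [0,1] length 2 -- new best
  Position 2 ('h'): window [0,2] length 3 -- new best
  Position 3 ('f'): window [0,3] length 4 -- new best
  Position 4 ('h'): repeat (last at 2), move window start to 3
  Position 4 ('h'): window [3,4] length 2
  Position 5 ('d'): window [3,5] length 3
  Position 6 ('a'): window [3,6] length 4
Longest substring with no repeats: "bchf" with length 4

4


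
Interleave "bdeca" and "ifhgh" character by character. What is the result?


Interleaving "bdeca" and "ifhgh":
  Position 0: 'b' from first, 'i' from second => "bi"
  Position 1: 'd' from first, 'f' from second => "df"
  Position 2: 'e' from first, 'h' from second => "eh"
  Position 3: 'c' from first, 'g' from second => "cg"
  Position 4: 'a' from first, 'h' from second => "ah"
Result: bidfehcgah

bidfehcgah


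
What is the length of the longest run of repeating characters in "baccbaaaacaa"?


Input: "baccbaaaacaa"
Scanning for longest run:
  Position 1 ('a'): new char, reset run to 1
  Position 2 ('c'): new char, reset run to 1
  Position 3 ('c'): continues run of 'c', length=2
  Position 4 ('b'): new char, reset run to 1
  Position 5 ('a'): new char, reset run to 1
  Position 6 ('a'): continues run of 'a', length=2
  Position 7 ('a'): continues run of 'a', length=3
  Position 8 ('a'): continues run of 'a', length=4
  Position 9 ('c'): new char, reset run to 1
  Position 10 ('a'): new char, reset run to 1
  Position 11 ('a'): continues run of 'a', length=2
Longest run: 'a' with length 4

4


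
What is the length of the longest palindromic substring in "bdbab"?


Input: "bdbab"
Checking substrings for palindromes:
  [0:3] "bdb" (len 3) => palindrome
  [2:5] "bab" (len 3) => palindrome
Longest palindromic substring: "bdb" with length 3

3


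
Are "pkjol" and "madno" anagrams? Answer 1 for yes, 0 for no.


Strings: "pkjol", "madno"
Sorted first:  jklop
Sorted second: admno
Differ at position 0: 'j' vs 'a' => not anagrams

0


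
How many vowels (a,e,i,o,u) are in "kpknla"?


Input: kpknla
Checking each character:
  'k' at position 0: consonant
  'p' at position 1: consonant
  'k' at position 2: consonant
  'n' at position 3: consonant
  'l' at position 4: consonant
  'a' at position 5: vowel (running total: 1)
Total vowels: 1

1


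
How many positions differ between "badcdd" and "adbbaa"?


Comparing "badcdd" and "adbbaa" position by position:
  Position 0: 'b' vs 'a' => DIFFER
  Position 1: 'a' vs 'd' => DIFFER
  Position 2: 'd' vs 'b' => DIFFER
  Position 3: 'c' vs 'b' => DIFFER
  Position 4: 'd' vs 'a' => DIFFER
  Position 5: 'd' vs 'a' => DIFFER
Positions that differ: 6

6


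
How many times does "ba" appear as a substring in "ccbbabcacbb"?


Searching for "ba" in "ccbbabcacbb"
Scanning each position:
  Position 0: "cc" => no
  Position 1: "cb" => no
  Position 2: "bb" => no
  Position 3: "ba" => MATCH
  Position 4: "ab" => no
  Position 5: "bc" => no
  Position 6: "ca" => no
  Position 7: "ac" => no
  Position 8: "cb" => no
  Position 9: "bb" => no
Total occurrences: 1

1


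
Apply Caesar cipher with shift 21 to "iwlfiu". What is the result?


Caesar cipher: shift "iwlfiu" by 21
  'i' (pos 8) + 21 = pos 3 = 'd'
  'w' (pos 22) + 21 = pos 17 = 'r'
  'l' (pos 11) + 21 = pos 6 = 'g'
  'f' (pos 5) + 21 = pos 0 = 'a'
  'i' (pos 8) + 21 = pos 3 = 'd'
  'u' (pos 20) + 21 = pos 15 = 'p'
Result: drgadp

drgadp


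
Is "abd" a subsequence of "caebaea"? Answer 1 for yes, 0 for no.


Check if "abd" is a subsequence of "caebaea"
Greedy scan:
  Position 0 ('c'): no match needed
  Position 1 ('a'): matches sub[0] = 'a'
  Position 2 ('e'): no match needed
  Position 3 ('b'): matches sub[1] = 'b'
  Position 4 ('a'): no match needed
  Position 5 ('e'): no match needed
  Position 6 ('a'): no match needed
Only matched 2/3 characters => not a subsequence

0


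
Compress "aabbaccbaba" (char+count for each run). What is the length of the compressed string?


Input: aabbaccbaba
Runs:
  'a' x 2 => "a2"
  'b' x 2 => "b2"
  'a' x 1 => "a1"
  'c' x 2 => "c2"
  'b' x 1 => "b1"
  'a' x 1 => "a1"
  'b' x 1 => "b1"
  'a' x 1 => "a1"
Compressed: "a2b2a1c2b1a1b1a1"
Compressed length: 16

16


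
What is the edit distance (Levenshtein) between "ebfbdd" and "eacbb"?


Computing edit distance: "ebfbdd" -> "eacbb"
DP table:
           e    a    c    b    b
      0    1    2    3    4    5
  e   1    0    1    2    3    4
  b   2    1    1    2    2    3
  f   3    2    2    2    3    3
  b   4    3    3    3    2    3
  d   5    4    4    4    3    3
  d   6    5    5    5    4    4
Edit distance = dp[6][5] = 4

4


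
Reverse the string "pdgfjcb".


Input: pdgfjcb
Reading characters right to left:
  Position 6: 'b'
  Position 5: 'c'
  Position 4: 'j'
  Position 3: 'f'
  Position 2: 'g'
  Position 1: 'd'
  Position 0: 'p'
Reversed: bcjfgdp

bcjfgdp


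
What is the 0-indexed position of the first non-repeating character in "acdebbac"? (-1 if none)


Input: acdebbac
Character frequencies:
  'a': 2
  'b': 2
  'c': 2
  'd': 1
  'e': 1
Scanning left to right for freq == 1:
  Position 0 ('a'): freq=2, skip
  Position 1 ('c'): freq=2, skip
  Position 2 ('d'): unique! => answer = 2

2


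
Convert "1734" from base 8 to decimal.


Input: "1734" in base 8
Positional expansion:
  Digit '1' (value 1) x 8^3 = 512
  Digit '7' (value 7) x 8^2 = 448
  Digit '3' (value 3) x 8^1 = 24
  Digit '4' (value 4) x 8^0 = 4
Sum = 988

988


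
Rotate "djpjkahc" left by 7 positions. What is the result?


Input: "djpjkahc", rotate left by 7
First 7 characters: "djpjkah"
Remaining characters: "c"
Concatenate remaining + first: "c" + "djpjkah" = "cdjpjkah"

cdjpjkah


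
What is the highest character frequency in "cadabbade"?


Input: cadabbade
Character counts:
  'a': 3
  'b': 2
  'c': 1
  'd': 2
  'e': 1
Maximum frequency: 3

3


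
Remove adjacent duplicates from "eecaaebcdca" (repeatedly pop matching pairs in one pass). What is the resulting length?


Input: eecaaebcdca
Stack-based adjacent duplicate removal:
  Read 'e': push. Stack: e
  Read 'e': matches stack top 'e' => pop. Stack: (empty)
  Read 'c': push. Stack: c
  Read 'a': push. Stack: ca
  Read 'a': matches stack top 'a' => pop. Stack: c
  Read 'e': push. Stack: ce
  Read 'b': push. Stack: ceb
  Read 'c': push. Stack: cebc
  Read 'd': push. Stack: cebcd
  Read 'c': push. Stack: cebcdc
  Read 'a': push. Stack: cebcdca
Final stack: "cebcdca" (length 7)

7


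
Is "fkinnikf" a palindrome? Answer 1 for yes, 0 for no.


Input: fkinnikf
Reversed: fkinnikf
  Compare pos 0 ('f') with pos 7 ('f'): match
  Compare pos 1 ('k') with pos 6 ('k'): match
  Compare pos 2 ('i') with pos 5 ('i'): match
  Compare pos 3 ('n') with pos 4 ('n'): match
Result: palindrome

1


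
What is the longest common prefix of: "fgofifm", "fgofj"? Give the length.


Words: fgofifm, fgofj
  Position 0: all 'f' => match
  Position 1: all 'g' => match
  Position 2: all 'o' => match
  Position 3: all 'f' => match
  Position 4: ('i', 'j') => mismatch, stop
LCP = "fgof" (length 4)

4


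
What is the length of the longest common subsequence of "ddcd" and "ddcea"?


LCS of "ddcd" and "ddcea"
DP table:
           d    d    c    e    a
      0    0    0    0    0    0
  d   0    1    1    1    1    1
  d   0    1    2    2    2    2
  c   0    1    2    3    3    3
  d   0    1    2    3    3    3
LCS length = dp[4][5] = 3

3


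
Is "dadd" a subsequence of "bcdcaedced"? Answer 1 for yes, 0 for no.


Check if "dadd" is a subsequence of "bcdcaedced"
Greedy scan:
  Position 0 ('b'): no match needed
  Position 1 ('c'): no match needed
  Position 2 ('d'): matches sub[0] = 'd'
  Position 3 ('c'): no match needed
  Position 4 ('a'): matches sub[1] = 'a'
  Position 5 ('e'): no match needed
  Position 6 ('d'): matches sub[2] = 'd'
  Position 7 ('c'): no match needed
  Position 8 ('e'): no match needed
  Position 9 ('d'): matches sub[3] = 'd'
All 4 characters matched => is a subsequence

1


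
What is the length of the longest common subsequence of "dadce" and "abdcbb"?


LCS of "dadce" and "abdcbb"
DP table:
           a    b    d    c    b    b
      0    0    0    0    0    0    0
  d   0    0    0    1    1    1    1
  a   0    1    1    1    1    1    1
  d   0    1    1    2    2    2    2
  c   0    1    1    2    3    3    3
  e   0    1    1    2    3    3    3
LCS length = dp[5][6] = 3

3


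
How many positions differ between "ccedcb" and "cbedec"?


Comparing "ccedcb" and "cbedec" position by position:
  Position 0: 'c' vs 'c' => same
  Position 1: 'c' vs 'b' => DIFFER
  Position 2: 'e' vs 'e' => same
  Position 3: 'd' vs 'd' => same
  Position 4: 'c' vs 'e' => DIFFER
  Position 5: 'b' vs 'c' => DIFFER
Positions that differ: 3

3


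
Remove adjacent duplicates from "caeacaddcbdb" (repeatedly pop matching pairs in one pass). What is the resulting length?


Input: caeacaddcbdb
Stack-based adjacent duplicate removal:
  Read 'c': push. Stack: c
  Read 'a': push. Stack: ca
  Read 'e': push. Stack: cae
  Read 'a': push. Stack: caea
  Read 'c': push. Stack: caeac
  Read 'a': push. Stack: caeaca
  Read 'd': push. Stack: caeacad
  Read 'd': matches stack top 'd' => pop. Stack: caeaca
  Read 'c': push. Stack: caeacac
  Read 'b': push. Stack: caeacacb
  Read 'd': push. Stack: caeacacbd
  Read 'b': push. Stack: caeacacbdb
Final stack: "caeacacbdb" (length 10)

10


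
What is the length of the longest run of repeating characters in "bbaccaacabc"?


Input: "bbaccaacabc"
Scanning for longest run:
  Position 1 ('b'): continues run of 'b', length=2
  Position 2 ('a'): new char, reset run to 1
  Position 3 ('c'): new char, reset run to 1
  Position 4 ('c'): continues run of 'c', length=2
  Position 5 ('a'): new char, reset run to 1
  Position 6 ('a'): continues run of 'a', length=2
  Position 7 ('c'): new char, reset run to 1
  Position 8 ('a'): new char, reset run to 1
  Position 9 ('b'): new char, reset run to 1
  Position 10 ('c'): new char, reset run to 1
Longest run: 'b' with length 2

2


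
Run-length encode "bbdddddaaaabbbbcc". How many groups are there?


Input: bbdddddaaaabbbbcc
Scanning for consecutive runs:
  Group 1: 'b' x 2 (positions 0-1)
  Group 2: 'd' x 5 (positions 2-6)
  Group 3: 'a' x 4 (positions 7-10)
  Group 4: 'b' x 4 (positions 11-14)
  Group 5: 'c' x 2 (positions 15-16)
Total groups: 5

5


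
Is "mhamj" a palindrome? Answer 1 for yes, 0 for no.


Input: mhamj
Reversed: jmahm
  Compare pos 0 ('m') with pos 4 ('j'): MISMATCH
  Compare pos 1 ('h') with pos 3 ('m'): MISMATCH
Result: not a palindrome

0


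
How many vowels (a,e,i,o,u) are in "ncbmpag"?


Input: ncbmpag
Checking each character:
  'n' at position 0: consonant
  'c' at position 1: consonant
  'b' at position 2: consonant
  'm' at position 3: consonant
  'p' at position 4: consonant
  'a' at position 5: vowel (running total: 1)
  'g' at position 6: consonant
Total vowels: 1

1


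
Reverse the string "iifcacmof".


Input: iifcacmof
Reading characters right to left:
  Position 8: 'f'
  Position 7: 'o'
  Position 6: 'm'
  Position 5: 'c'
  Position 4: 'a'
  Position 3: 'c'
  Position 2: 'f'
  Position 1: 'i'
  Position 0: 'i'
Reversed: fomcacfii

fomcacfii


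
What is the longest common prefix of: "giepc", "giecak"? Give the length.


Words: giepc, giecak
  Position 0: all 'g' => match
  Position 1: all 'i' => match
  Position 2: all 'e' => match
  Position 3: ('p', 'c') => mismatch, stop
LCP = "gie" (length 3)

3


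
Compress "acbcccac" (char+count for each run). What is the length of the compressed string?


Input: acbcccac
Runs:
  'a' x 1 => "a1"
  'c' x 1 => "c1"
  'b' x 1 => "b1"
  'c' x 3 => "c3"
  'a' x 1 => "a1"
  'c' x 1 => "c1"
Compressed: "a1c1b1c3a1c1"
Compressed length: 12

12


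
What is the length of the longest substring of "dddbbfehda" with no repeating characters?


Input: "dddbbfehda"
Sliding window (track last position of each char):
  Position 0 ('d'): window [0,0] length 1 -- new best
  Position 1 ('d'): repeat (last at 0), move window start to 1
  Position 1 ('d'): window [1,1] length 1
  Position 2 ('d'): repeat (last at 1), move window start to 2
  Position 2 ('d'): window [2,2] length 1
  Position 3 ('b'): window [2,3] length 2 -- new best
  Position 4 ('b'): repeat (last at 3), move window start to 4
  Position 4 ('b'): window [4,4] length 1
  Position 5 ('f'): window [4,5] length 2
  Position 6 ('e'): window [4,6] length 3 -- new best
  Position 7 ('h'): window [4,7] length 4 -- new best
  Position 8 ('d'): window [4,8] length 5 -- new best
  Position 9 ('a'): window [4,9] length 6 -- new best
Longest substring with no repeats: "bfehda" with length 6

6


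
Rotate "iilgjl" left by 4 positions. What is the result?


Input: "iilgjl", rotate left by 4
First 4 characters: "iilg"
Remaining characters: "jl"
Concatenate remaining + first: "jl" + "iilg" = "jliilg"

jliilg


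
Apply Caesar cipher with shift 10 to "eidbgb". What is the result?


Caesar cipher: shift "eidbgb" by 10
  'e' (pos 4) + 10 = pos 14 = 'o'
  'i' (pos 8) + 10 = pos 18 = 's'
  'd' (pos 3) + 10 = pos 13 = 'n'
  'b' (pos 1) + 10 = pos 11 = 'l'
  'g' (pos 6) + 10 = pos 16 = 'q'
  'b' (pos 1) + 10 = pos 11 = 'l'
Result: osnlql

osnlql


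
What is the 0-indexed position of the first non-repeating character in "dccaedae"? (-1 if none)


Input: dccaedae
Character frequencies:
  'a': 2
  'c': 2
  'd': 2
  'e': 2
Scanning left to right for freq == 1:
  Position 0 ('d'): freq=2, skip
  Position 1 ('c'): freq=2, skip
  Position 2 ('c'): freq=2, skip
  Position 3 ('a'): freq=2, skip
  Position 4 ('e'): freq=2, skip
  Position 5 ('d'): freq=2, skip
  Position 6 ('a'): freq=2, skip
  Position 7 ('e'): freq=2, skip
  No unique character found => answer = -1

-1


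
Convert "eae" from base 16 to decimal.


Input: "eae" in base 16
Positional expansion:
  Digit 'e' (value 14) x 16^2 = 3584
  Digit 'a' (value 10) x 16^1 = 160
  Digit 'e' (value 14) x 16^0 = 14
Sum = 3758

3758


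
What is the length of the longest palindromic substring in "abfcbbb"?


Input: "abfcbbb"
Checking substrings for palindromes:
  [4:7] "bbb" (len 3) => palindrome
  [4:6] "bb" (len 2) => palindrome
  [5:7] "bb" (len 2) => palindrome
Longest palindromic substring: "bbb" with length 3

3


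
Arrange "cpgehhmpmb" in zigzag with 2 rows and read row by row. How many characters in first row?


Zigzag "cpgehhmpmb" into 2 rows:
Placing characters:
  'c' => row 0
  'p' => row 1
  'g' => row 0
  'e' => row 1
  'h' => row 0
  'h' => row 1
  'm' => row 0
  'p' => row 1
  'm' => row 0
  'b' => row 1
Rows:
  Row 0: "cghmm"
  Row 1: "pehpb"
First row length: 5

5


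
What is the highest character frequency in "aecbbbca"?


Input: aecbbbca
Character counts:
  'a': 2
  'b': 3
  'c': 2
  'e': 1
Maximum frequency: 3

3


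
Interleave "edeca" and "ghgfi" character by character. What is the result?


Interleaving "edeca" and "ghgfi":
  Position 0: 'e' from first, 'g' from second => "eg"
  Position 1: 'd' from first, 'h' from second => "dh"
  Position 2: 'e' from first, 'g' from second => "eg"
  Position 3: 'c' from first, 'f' from second => "cf"
  Position 4: 'a' from first, 'i' from second => "ai"
Result: egdhegcfai

egdhegcfai


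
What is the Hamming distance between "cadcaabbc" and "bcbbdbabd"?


Comparing "cadcaabbc" and "bcbbdbabd" position by position:
  Position 0: 'c' vs 'b' => differ
  Position 1: 'a' vs 'c' => differ
  Position 2: 'd' vs 'b' => differ
  Position 3: 'c' vs 'b' => differ
  Position 4: 'a' vs 'd' => differ
  Position 5: 'a' vs 'b' => differ
  Position 6: 'b' vs 'a' => differ
  Position 7: 'b' vs 'b' => same
  Position 8: 'c' vs 'd' => differ
Total differences (Hamming distance): 8

8


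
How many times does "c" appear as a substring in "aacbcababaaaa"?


Searching for "c" in "aacbcababaaaa"
Scanning each position:
  Position 0: "a" => no
  Position 1: "a" => no
  Position 2: "c" => MATCH
  Position 3: "b" => no
  Position 4: "c" => MATCH
  Position 5: "a" => no
  Position 6: "b" => no
  Position 7: "a" => no
  Position 8: "b" => no
  Position 9: "a" => no
  Position 10: "a" => no
  Position 11: "a" => no
  Position 12: "a" => no
Total occurrences: 2

2


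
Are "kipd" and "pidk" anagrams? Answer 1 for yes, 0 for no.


Strings: "kipd", "pidk"
Sorted first:  dikp
Sorted second: dikp
Sorted forms match => anagrams

1


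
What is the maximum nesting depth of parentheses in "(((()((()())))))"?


Input: "(((()((()())))))"
Tracking depth:
  Position 0 '(': depth becomes 1
  Position 1 '(': depth becomes 2
  Position 2 '(': depth becomes 3
  Position 3 '(': depth becomes 4
  Position 4 ')': depth becomes 3
  Position 5 '(': depth becomes 4
  Position 6 '(': depth becomes 5
  Position 7 '(': depth becomes 6
  Position 8 ')': depth becomes 5
  Position 9 '(': depth becomes 6
  Position 10 ')': depth becomes 5
  Position 11 ')': depth becomes 4
  Position 12 ')': depth becomes 3
  Position 13 ')': depth becomes 2
  Position 14 ')': depth becomes 1
  Position 15 ')': depth becomes 0
Maximum depth reached: 6

6


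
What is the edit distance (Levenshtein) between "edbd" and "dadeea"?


Computing edit distance: "edbd" -> "dadeea"
DP table:
           d    a    d    e    e    a
      0    1    2    3    4    5    6
  e   1    1    2    3    3    4    5
  d   2    1    2    2    3    4    5
  b   3    2    2    3    3    4    5
  d   4    3    3    2    3    4    5
Edit distance = dp[4][6] = 5

5


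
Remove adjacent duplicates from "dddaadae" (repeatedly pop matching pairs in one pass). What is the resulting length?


Input: dddaadae
Stack-based adjacent duplicate removal:
  Read 'd': push. Stack: d
  Read 'd': matches stack top 'd' => pop. Stack: (empty)
  Read 'd': push. Stack: d
  Read 'a': push. Stack: da
  Read 'a': matches stack top 'a' => pop. Stack: d
  Read 'd': matches stack top 'd' => pop. Stack: (empty)
  Read 'a': push. Stack: a
  Read 'e': push. Stack: ae
Final stack: "ae" (length 2)

2


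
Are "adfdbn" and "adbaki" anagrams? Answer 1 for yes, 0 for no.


Strings: "adfdbn", "adbaki"
Sorted first:  abddfn
Sorted second: aabdik
Differ at position 1: 'b' vs 'a' => not anagrams

0


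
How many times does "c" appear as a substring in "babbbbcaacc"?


Searching for "c" in "babbbbcaacc"
Scanning each position:
  Position 0: "b" => no
  Position 1: "a" => no
  Position 2: "b" => no
  Position 3: "b" => no
  Position 4: "b" => no
  Position 5: "b" => no
  Position 6: "c" => MATCH
  Position 7: "a" => no
  Position 8: "a" => no
  Position 9: "c" => MATCH
  Position 10: "c" => MATCH
Total occurrences: 3

3


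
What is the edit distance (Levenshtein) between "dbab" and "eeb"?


Computing edit distance: "dbab" -> "eeb"
DP table:
           e    e    b
      0    1    2    3
  d   1    1    2    3
  b   2    2    2    2
  a   3    3    3    3
  b   4    4    4    3
Edit distance = dp[4][3] = 3

3


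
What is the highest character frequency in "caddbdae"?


Input: caddbdae
Character counts:
  'a': 2
  'b': 1
  'c': 1
  'd': 3
  'e': 1
Maximum frequency: 3

3


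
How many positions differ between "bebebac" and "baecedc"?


Comparing "bebebac" and "baecedc" position by position:
  Position 0: 'b' vs 'b' => same
  Position 1: 'e' vs 'a' => DIFFER
  Position 2: 'b' vs 'e' => DIFFER
  Position 3: 'e' vs 'c' => DIFFER
  Position 4: 'b' vs 'e' => DIFFER
  Position 5: 'a' vs 'd' => DIFFER
  Position 6: 'c' vs 'c' => same
Positions that differ: 5

5


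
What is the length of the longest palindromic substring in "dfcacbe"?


Input: "dfcacbe"
Checking substrings for palindromes:
  [2:5] "cac" (len 3) => palindrome
Longest palindromic substring: "cac" with length 3

3


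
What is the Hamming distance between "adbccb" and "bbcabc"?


Comparing "adbccb" and "bbcabc" position by position:
  Position 0: 'a' vs 'b' => differ
  Position 1: 'd' vs 'b' => differ
  Position 2: 'b' vs 'c' => differ
  Position 3: 'c' vs 'a' => differ
  Position 4: 'c' vs 'b' => differ
  Position 5: 'b' vs 'c' => differ
Total differences (Hamming distance): 6

6


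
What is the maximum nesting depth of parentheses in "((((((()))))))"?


Input: "((((((()))))))"
Tracking depth:
  Position 0 '(': depth becomes 1
  Position 1 '(': depth becomes 2
  Position 2 '(': depth becomes 3
  Position 3 '(': depth becomes 4
  Position 4 '(': depth becomes 5
  Position 5 '(': depth becomes 6
  Position 6 '(': depth becomes 7
  Position 7 ')': depth becomes 6
  Position 8 ')': depth becomes 5
  Position 9 ')': depth becomes 4
  Position 10 ')': depth becomes 3
  Position 11 ')': depth becomes 2
  Position 12 ')': depth becomes 1
  Position 13 ')': depth becomes 0
Maximum depth reached: 7

7


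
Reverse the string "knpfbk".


Input: knpfbk
Reading characters right to left:
  Position 5: 'k'
  Position 4: 'b'
  Position 3: 'f'
  Position 2: 'p'
  Position 1: 'n'
  Position 0: 'k'
Reversed: kbfpnk

kbfpnk


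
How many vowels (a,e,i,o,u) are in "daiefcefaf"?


Input: daiefcefaf
Checking each character:
  'd' at position 0: consonant
  'a' at position 1: vowel (running total: 1)
  'i' at position 2: vowel (running total: 2)
  'e' at position 3: vowel (running total: 3)
  'f' at position 4: consonant
  'c' at position 5: consonant
  'e' at position 6: vowel (running total: 4)
  'f' at position 7: consonant
  'a' at position 8: vowel (running total: 5)
  'f' at position 9: consonant
Total vowels: 5

5


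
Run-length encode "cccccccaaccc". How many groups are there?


Input: cccccccaaccc
Scanning for consecutive runs:
  Group 1: 'c' x 7 (positions 0-6)
  Group 2: 'a' x 2 (positions 7-8)
  Group 3: 'c' x 3 (positions 9-11)
Total groups: 3

3


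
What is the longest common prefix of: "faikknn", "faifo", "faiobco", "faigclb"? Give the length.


Words: faikknn, faifo, faiobco, faigclb
  Position 0: all 'f' => match
  Position 1: all 'a' => match
  Position 2: all 'i' => match
  Position 3: ('k', 'f', 'o', 'g') => mismatch, stop
LCP = "fai" (length 3)

3


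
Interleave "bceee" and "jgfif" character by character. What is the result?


Interleaving "bceee" and "jgfif":
  Position 0: 'b' from first, 'j' from second => "bj"
  Position 1: 'c' from first, 'g' from second => "cg"
  Position 2: 'e' from first, 'f' from second => "ef"
  Position 3: 'e' from first, 'i' from second => "ei"
  Position 4: 'e' from first, 'f' from second => "ef"
Result: bjcgefeief

bjcgefeief


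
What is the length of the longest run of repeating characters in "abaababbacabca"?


Input: "abaababbacabca"
Scanning for longest run:
  Position 1 ('b'): new char, reset run to 1
  Position 2 ('a'): new char, reset run to 1
  Position 3 ('a'): continues run of 'a', length=2
  Position 4 ('b'): new char, reset run to 1
  Position 5 ('a'): new char, reset run to 1
  Position 6 ('b'): new char, reset run to 1
  Position 7 ('b'): continues run of 'b', length=2
  Position 8 ('a'): new char, reset run to 1
  Position 9 ('c'): new char, reset run to 1
  Position 10 ('a'): new char, reset run to 1
  Position 11 ('b'): new char, reset run to 1
  Position 12 ('c'): new char, reset run to 1
  Position 13 ('a'): new char, reset run to 1
Longest run: 'a' with length 2

2


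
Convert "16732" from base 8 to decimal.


Input: "16732" in base 8
Positional expansion:
  Digit '1' (value 1) x 8^4 = 4096
  Digit '6' (value 6) x 8^3 = 3072
  Digit '7' (value 7) x 8^2 = 448
  Digit '3' (value 3) x 8^1 = 24
  Digit '2' (value 2) x 8^0 = 2
Sum = 7642

7642


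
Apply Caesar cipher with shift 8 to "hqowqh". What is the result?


Caesar cipher: shift "hqowqh" by 8
  'h' (pos 7) + 8 = pos 15 = 'p'
  'q' (pos 16) + 8 = pos 24 = 'y'
  'o' (pos 14) + 8 = pos 22 = 'w'
  'w' (pos 22) + 8 = pos 4 = 'e'
  'q' (pos 16) + 8 = pos 24 = 'y'
  'h' (pos 7) + 8 = pos 15 = 'p'
Result: pyweyp

pyweyp


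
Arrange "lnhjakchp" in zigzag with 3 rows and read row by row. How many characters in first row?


Zigzag "lnhjakchp" into 3 rows:
Placing characters:
  'l' => row 0
  'n' => row 1
  'h' => row 2
  'j' => row 1
  'a' => row 0
  'k' => row 1
  'c' => row 2
  'h' => row 1
  'p' => row 0
Rows:
  Row 0: "lap"
  Row 1: "njkh"
  Row 2: "hc"
First row length: 3

3


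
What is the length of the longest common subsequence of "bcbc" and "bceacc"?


LCS of "bcbc" and "bceacc"
DP table:
           b    c    e    a    c    c
      0    0    0    0    0    0    0
  b   0    1    1    1    1    1    1
  c   0    1    2    2    2    2    2
  b   0    1    2    2    2    2    2
  c   0    1    2    2    2    3    3
LCS length = dp[4][6] = 3

3


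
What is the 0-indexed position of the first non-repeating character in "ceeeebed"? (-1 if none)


Input: ceeeebed
Character frequencies:
  'b': 1
  'c': 1
  'd': 1
  'e': 5
Scanning left to right for freq == 1:
  Position 0 ('c'): unique! => answer = 0

0


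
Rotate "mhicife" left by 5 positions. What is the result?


Input: "mhicife", rotate left by 5
First 5 characters: "mhici"
Remaining characters: "fe"
Concatenate remaining + first: "fe" + "mhici" = "femhici"

femhici


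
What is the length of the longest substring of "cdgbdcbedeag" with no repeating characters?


Input: "cdgbdcbedeag"
Sliding window (track last position of each char):
  Position 0 ('c'): window [0,0] length 1 -- new best
  Position 1 ('d'): window [0,1] length 2 -- new best
  Position 2 ('g'): window [0,2] length 3 -- new best
  Position 3 ('b'): window [0,3] length 4 -- new best
  Position 4 ('d'): repeat (last at 1), move window start to 2
  Position 4 ('d'): window [2,4] length 3
  Position 5 ('c'): window [2,5] length 4
  Position 6 ('b'): repeat (last at 3), move window start to 4
  Position 6 ('b'): window [4,6] length 3
  Position 7 ('e'): window [4,7] length 4
  Position 8 ('d'): repeat (last at 4), move window start to 5
  Position 8 ('d'): window [5,8] length 4
  Position 9 ('e'): repeat (last at 7), move window start to 8
  Position 9 ('e'): window [8,9] length 2
  Position 10 ('a'): window [8,10] length 3
  Position 11 ('g'): window [8,11] length 4
Longest substring with no repeats: "cdgb" with length 4

4


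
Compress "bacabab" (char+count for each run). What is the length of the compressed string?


Input: bacabab
Runs:
  'b' x 1 => "b1"
  'a' x 1 => "a1"
  'c' x 1 => "c1"
  'a' x 1 => "a1"
  'b' x 1 => "b1"
  'a' x 1 => "a1"
  'b' x 1 => "b1"
Compressed: "b1a1c1a1b1a1b1"
Compressed length: 14

14


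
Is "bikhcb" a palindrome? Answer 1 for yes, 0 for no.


Input: bikhcb
Reversed: bchkib
  Compare pos 0 ('b') with pos 5 ('b'): match
  Compare pos 1 ('i') with pos 4 ('c'): MISMATCH
  Compare pos 2 ('k') with pos 3 ('h'): MISMATCH
Result: not a palindrome

0


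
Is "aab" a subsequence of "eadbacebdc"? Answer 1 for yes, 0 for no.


Check if "aab" is a subsequence of "eadbacebdc"
Greedy scan:
  Position 0 ('e'): no match needed
  Position 1 ('a'): matches sub[0] = 'a'
  Position 2 ('d'): no match needed
  Position 3 ('b'): no match needed
  Position 4 ('a'): matches sub[1] = 'a'
  Position 5 ('c'): no match needed
  Position 6 ('e'): no match needed
  Position 7 ('b'): matches sub[2] = 'b'
  Position 8 ('d'): no match needed
  Position 9 ('c'): no match needed
All 3 characters matched => is a subsequence

1


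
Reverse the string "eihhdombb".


Input: eihhdombb
Reading characters right to left:
  Position 8: 'b'
  Position 7: 'b'
  Position 6: 'm'
  Position 5: 'o'
  Position 4: 'd'
  Position 3: 'h'
  Position 2: 'h'
  Position 1: 'i'
  Position 0: 'e'
Reversed: bbmodhhie

bbmodhhie


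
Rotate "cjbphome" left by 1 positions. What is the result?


Input: "cjbphome", rotate left by 1
First 1 characters: "c"
Remaining characters: "jbphome"
Concatenate remaining + first: "jbphome" + "c" = "jbphomec"

jbphomec


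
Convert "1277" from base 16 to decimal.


Input: "1277" in base 16
Positional expansion:
  Digit '1' (value 1) x 16^3 = 4096
  Digit '2' (value 2) x 16^2 = 512
  Digit '7' (value 7) x 16^1 = 112
  Digit '7' (value 7) x 16^0 = 7
Sum = 4727

4727


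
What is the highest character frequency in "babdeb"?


Input: babdeb
Character counts:
  'a': 1
  'b': 3
  'd': 1
  'e': 1
Maximum frequency: 3

3


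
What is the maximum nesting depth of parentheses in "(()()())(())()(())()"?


Input: "(()()())(())()(())()"
Tracking depth:
  Position 0 '(': depth becomes 1
  Position 1 '(': depth becomes 2
  Position 2 ')': depth becomes 1
  Position 3 '(': depth becomes 2
  Position 4 ')': depth becomes 1
  Position 5 '(': depth becomes 2
  Position 6 ')': depth becomes 1
  Position 7 ')': depth becomes 0
  Position 8 '(': depth becomes 1
  Position 9 '(': depth becomes 2
  Position 10 ')': depth becomes 1
  Position 11 ')': depth becomes 0
  Position 12 '(': depth becomes 1
  Position 13 ')': depth becomes 0
  Position 14 '(': depth becomes 1
  Position 15 '(': depth becomes 2
  Position 16 ')': depth becomes 1
  Position 17 ')': depth becomes 0
  Position 18 '(': depth becomes 1
  Position 19 ')': depth becomes 0
Maximum depth reached: 2

2


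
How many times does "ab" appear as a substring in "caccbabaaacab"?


Searching for "ab" in "caccbabaaacab"
Scanning each position:
  Position 0: "ca" => no
  Position 1: "ac" => no
  Position 2: "cc" => no
  Position 3: "cb" => no
  Position 4: "ba" => no
  Position 5: "ab" => MATCH
  Position 6: "ba" => no
  Position 7: "aa" => no
  Position 8: "aa" => no
  Position 9: "ac" => no
  Position 10: "ca" => no
  Position 11: "ab" => MATCH
Total occurrences: 2

2


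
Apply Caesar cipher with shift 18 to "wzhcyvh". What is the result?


Caesar cipher: shift "wzhcyvh" by 18
  'w' (pos 22) + 18 = pos 14 = 'o'
  'z' (pos 25) + 18 = pos 17 = 'r'
  'h' (pos 7) + 18 = pos 25 = 'z'
  'c' (pos 2) + 18 = pos 20 = 'u'
  'y' (pos 24) + 18 = pos 16 = 'q'
  'v' (pos 21) + 18 = pos 13 = 'n'
  'h' (pos 7) + 18 = pos 25 = 'z'
Result: orzuqnz

orzuqnz


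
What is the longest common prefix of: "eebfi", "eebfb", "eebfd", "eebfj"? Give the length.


Words: eebfi, eebfb, eebfd, eebfj
  Position 0: all 'e' => match
  Position 1: all 'e' => match
  Position 2: all 'b' => match
  Position 3: all 'f' => match
  Position 4: ('i', 'b', 'd', 'j') => mismatch, stop
LCP = "eebf" (length 4)

4


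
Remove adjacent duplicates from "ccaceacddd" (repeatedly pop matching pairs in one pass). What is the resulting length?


Input: ccaceacddd
Stack-based adjacent duplicate removal:
  Read 'c': push. Stack: c
  Read 'c': matches stack top 'c' => pop. Stack: (empty)
  Read 'a': push. Stack: a
  Read 'c': push. Stack: ac
  Read 'e': push. Stack: ace
  Read 'a': push. Stack: acea
  Read 'c': push. Stack: aceac
  Read 'd': push. Stack: aceacd
  Read 'd': matches stack top 'd' => pop. Stack: aceac
  Read 'd': push. Stack: aceacd
Final stack: "aceacd" (length 6)

6


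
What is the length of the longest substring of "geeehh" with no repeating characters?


Input: "geeehh"
Sliding window (track last position of each char):
  Position 0 ('g'): window [0,0] length 1 -- new best
  Position 1 ('e'): window [0,1] length 2 -- new best
  Position 2 ('e'): repeat (last at 1), move window start to 2
  Position 2 ('e'): window [2,2] length 1
  Position 3 ('e'): repeat (last at 2), move window start to 3
  Position 3 ('e'): window [3,3] length 1
  Position 4 ('h'): window [3,4] length 2
  Position 5 ('h'): repeat (last at 4), move window start to 5
  Position 5 ('h'): window [5,5] length 1
Longest substring with no repeats: "ge" with length 2

2


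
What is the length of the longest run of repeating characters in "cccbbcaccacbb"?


Input: "cccbbcaccacbb"
Scanning for longest run:
  Position 1 ('c'): continues run of 'c', length=2
  Position 2 ('c'): continues run of 'c', length=3
  Position 3 ('b'): new char, reset run to 1
  Position 4 ('b'): continues run of 'b', length=2
  Position 5 ('c'): new char, reset run to 1
  Position 6 ('a'): new char, reset run to 1
  Position 7 ('c'): new char, reset run to 1
  Position 8 ('c'): continues run of 'c', length=2
  Position 9 ('a'): new char, reset run to 1
  Position 10 ('c'): new char, reset run to 1
  Position 11 ('b'): new char, reset run to 1
  Position 12 ('b'): continues run of 'b', length=2
Longest run: 'c' with length 3

3


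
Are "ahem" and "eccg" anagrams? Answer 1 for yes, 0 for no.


Strings: "ahem", "eccg"
Sorted first:  aehm
Sorted second: cceg
Differ at position 0: 'a' vs 'c' => not anagrams

0


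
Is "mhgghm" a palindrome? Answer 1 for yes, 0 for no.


Input: mhgghm
Reversed: mhgghm
  Compare pos 0 ('m') with pos 5 ('m'): match
  Compare pos 1 ('h') with pos 4 ('h'): match
  Compare pos 2 ('g') with pos 3 ('g'): match
Result: palindrome

1


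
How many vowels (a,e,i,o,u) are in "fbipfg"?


Input: fbipfg
Checking each character:
  'f' at position 0: consonant
  'b' at position 1: consonant
  'i' at position 2: vowel (running total: 1)
  'p' at position 3: consonant
  'f' at position 4: consonant
  'g' at position 5: consonant
Total vowels: 1

1


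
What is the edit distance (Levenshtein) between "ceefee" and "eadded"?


Computing edit distance: "ceefee" -> "eadded"
DP table:
           e    a    d    d    e    d
      0    1    2    3    4    5    6
  c   1    1    2    3    4    5    6
  e   2    1    2    3    4    4    5
  e   3    2    2    3    4    4    5
  f   4    3    3    3    4    5    5
  e   5    4    4    4    4    4    5
  e   6    5    5    5    5    4    5
Edit distance = dp[6][6] = 5

5


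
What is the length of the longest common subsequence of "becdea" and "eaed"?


LCS of "becdea" and "eaed"
DP table:
           e    a    e    d
      0    0    0    0    0
  b   0    0    0    0    0
  e   0    1    1    1    1
  c   0    1    1    1    1
  d   0    1    1    1    2
  e   0    1    1    2    2
  a   0    1    2    2    2
LCS length = dp[6][4] = 2

2


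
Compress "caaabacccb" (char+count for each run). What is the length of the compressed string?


Input: caaabacccb
Runs:
  'c' x 1 => "c1"
  'a' x 3 => "a3"
  'b' x 1 => "b1"
  'a' x 1 => "a1"
  'c' x 3 => "c3"
  'b' x 1 => "b1"
Compressed: "c1a3b1a1c3b1"
Compressed length: 12

12


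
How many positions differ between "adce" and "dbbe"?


Comparing "adce" and "dbbe" position by position:
  Position 0: 'a' vs 'd' => DIFFER
  Position 1: 'd' vs 'b' => DIFFER
  Position 2: 'c' vs 'b' => DIFFER
  Position 3: 'e' vs 'e' => same
Positions that differ: 3

3


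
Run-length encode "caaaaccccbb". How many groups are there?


Input: caaaaccccbb
Scanning for consecutive runs:
  Group 1: 'c' x 1 (positions 0-0)
  Group 2: 'a' x 4 (positions 1-4)
  Group 3: 'c' x 4 (positions 5-8)
  Group 4: 'b' x 2 (positions 9-10)
Total groups: 4

4


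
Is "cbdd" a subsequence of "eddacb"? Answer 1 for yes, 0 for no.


Check if "cbdd" is a subsequence of "eddacb"
Greedy scan:
  Position 0 ('e'): no match needed
  Position 1 ('d'): no match needed
  Position 2 ('d'): no match needed
  Position 3 ('a'): no match needed
  Position 4 ('c'): matches sub[0] = 'c'
  Position 5 ('b'): matches sub[1] = 'b'
Only matched 2/4 characters => not a subsequence

0


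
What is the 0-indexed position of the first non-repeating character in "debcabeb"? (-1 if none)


Input: debcabeb
Character frequencies:
  'a': 1
  'b': 3
  'c': 1
  'd': 1
  'e': 2
Scanning left to right for freq == 1:
  Position 0 ('d'): unique! => answer = 0

0


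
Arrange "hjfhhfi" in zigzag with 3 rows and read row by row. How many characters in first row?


Zigzag "hjfhhfi" into 3 rows:
Placing characters:
  'h' => row 0
  'j' => row 1
  'f' => row 2
  'h' => row 1
  'h' => row 0
  'f' => row 1
  'i' => row 2
Rows:
  Row 0: "hh"
  Row 1: "jhf"
  Row 2: "fi"
First row length: 2

2


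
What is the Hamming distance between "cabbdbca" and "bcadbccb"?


Comparing "cabbdbca" and "bcadbccb" position by position:
  Position 0: 'c' vs 'b' => differ
  Position 1: 'a' vs 'c' => differ
  Position 2: 'b' vs 'a' => differ
  Position 3: 'b' vs 'd' => differ
  Position 4: 'd' vs 'b' => differ
  Position 5: 'b' vs 'c' => differ
  Position 6: 'c' vs 'c' => same
  Position 7: 'a' vs 'b' => differ
Total differences (Hamming distance): 7

7


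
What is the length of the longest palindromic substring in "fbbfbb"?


Input: "fbbfbb"
Checking substrings for palindromes:
  [1:6] "bbfbb" (len 5) => palindrome
  [0:4] "fbbf" (len 4) => palindrome
  [2:5] "bfb" (len 3) => palindrome
  [1:3] "bb" (len 2) => palindrome
  [4:6] "bb" (len 2) => palindrome
Longest palindromic substring: "bbfbb" with length 5

5


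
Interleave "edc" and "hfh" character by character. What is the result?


Interleaving "edc" and "hfh":
  Position 0: 'e' from first, 'h' from second => "eh"
  Position 1: 'd' from first, 'f' from second => "df"
  Position 2: 'c' from first, 'h' from second => "ch"
Result: ehdfch

ehdfch


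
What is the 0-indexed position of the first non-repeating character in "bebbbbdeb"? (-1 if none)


Input: bebbbbdeb
Character frequencies:
  'b': 6
  'd': 1
  'e': 2
Scanning left to right for freq == 1:
  Position 0 ('b'): freq=6, skip
  Position 1 ('e'): freq=2, skip
  Position 2 ('b'): freq=6, skip
  Position 3 ('b'): freq=6, skip
  Position 4 ('b'): freq=6, skip
  Position 5 ('b'): freq=6, skip
  Position 6 ('d'): unique! => answer = 6

6


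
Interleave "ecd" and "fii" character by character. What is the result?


Interleaving "ecd" and "fii":
  Position 0: 'e' from first, 'f' from second => "ef"
  Position 1: 'c' from first, 'i' from second => "ci"
  Position 2: 'd' from first, 'i' from second => "di"
Result: efcidi

efcidi


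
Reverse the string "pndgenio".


Input: pndgenio
Reading characters right to left:
  Position 7: 'o'
  Position 6: 'i'
  Position 5: 'n'
  Position 4: 'e'
  Position 3: 'g'
  Position 2: 'd'
  Position 1: 'n'
  Position 0: 'p'
Reversed: oinegdnp

oinegdnp


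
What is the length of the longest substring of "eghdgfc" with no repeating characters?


Input: "eghdgfc"
Sliding window (track last position of each char):
  Position 0 ('e'): window [0,0] length 1 -- new best
  Position 1 ('g'): window [0,1] length 2 -- new best
  Position 2 ('h'): window [0,2] length 3 -- new best
  Position 3 ('d'): window [0,3] length 4 -- new best
  Position 4 ('g'): repeat (last at 1), move window start to 2
  Position 4 ('g'): window [2,4] length 3
  Position 5 ('f'): window [2,5] length 4
  Position 6 ('c'): window [2,6] length 5 -- new best
Longest substring with no repeats: "hdgfc" with length 5

5


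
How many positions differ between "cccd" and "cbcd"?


Comparing "cccd" and "cbcd" position by position:
  Position 0: 'c' vs 'c' => same
  Position 1: 'c' vs 'b' => DIFFER
  Position 2: 'c' vs 'c' => same
  Position 3: 'd' vs 'd' => same
Positions that differ: 1

1
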